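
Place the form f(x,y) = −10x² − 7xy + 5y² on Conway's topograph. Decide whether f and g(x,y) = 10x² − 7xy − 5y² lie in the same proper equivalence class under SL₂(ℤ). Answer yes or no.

D₁ = 249, D₂ = 249
river cycle of f (length 16): (5, 7, -10), (-10, 13, 2), (2, 15, -3), (-3, 15, 2), (2, 13, -10), (-10, 7, 5), (5, 13, -4), (-4, 11, 8), (8, 5, -7), (-7, 9, 6), … (6 more)
river cycle of g (length 16): (-5, 7, 10), (10, 13, -2), (-2, 15, 3), (3, 15, -2), (-2, 13, 10), (10, 7, -5), (-5, 13, 4), (4, 11, -8), (-8, 5, 7), (7, 9, -6), … (6 more)
cycles differ ⇒ inequivalent

no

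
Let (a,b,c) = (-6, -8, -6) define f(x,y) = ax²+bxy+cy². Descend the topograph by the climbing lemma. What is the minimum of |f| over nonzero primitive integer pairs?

translate: b→-4 (≡8 mod 12), so (6,8,6)→(6,-4,4)
flip: (6,-4,4)→(4,4,6)
reduced (well bottom): (4,4,6) with a≤c, −a<b≤a
well minimum |f| = |-4| = 4 (negative-definite)

4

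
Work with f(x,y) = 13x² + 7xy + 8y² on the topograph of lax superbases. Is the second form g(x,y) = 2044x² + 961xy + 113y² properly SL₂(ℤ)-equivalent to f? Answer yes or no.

D₁ = -367, D₂ = -367
f: flip: (13,7,8)→(8,-7,13)
f: reduced (well bottom): (8,-7,13) with a≤c, −a<b≤a
g: flip: (2044,961,113)→(113,-961,2044)
g: translate: b→-57 (≡-961 mod 226), so (113,-961,2044)→(113,-57,8)
g: flip: (113,-57,8)→(8,57,113)
g: translate: b→-7 (≡57 mod 16), so (8,57,113)→(8,-7,13)
g: reduced (well bottom): (8,-7,13) with a≤c, −a<b≤a
reduced forms (8, -7, 13) vs (8, -7, 13) ⇒ equivalent

yes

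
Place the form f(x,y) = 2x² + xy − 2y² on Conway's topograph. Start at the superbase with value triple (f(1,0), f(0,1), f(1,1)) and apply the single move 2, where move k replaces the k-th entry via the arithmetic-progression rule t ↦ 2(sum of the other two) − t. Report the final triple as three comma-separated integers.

start (2,-2,1) = (f(1,0),f(0,1),f(1,1))
replace slot 2: 2·(2+1) − (-2) = 8 → (2,8,1)

2,8,1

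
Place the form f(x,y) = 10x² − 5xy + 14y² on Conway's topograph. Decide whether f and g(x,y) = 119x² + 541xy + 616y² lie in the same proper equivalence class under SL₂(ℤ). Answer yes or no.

D₁ = -535, D₂ = -535
f: reduced (well bottom): (10,-5,14) with a≤c, −a<b≤a
g: translate: b→65 (≡541 mod 238), so (119,541,616)→(119,65,10)
g: flip: (119,65,10)→(10,-65,119)
g: translate: b→-5 (≡-65 mod 20), so (10,-65,119)→(10,-5,14)
g: reduced (well bottom): (10,-5,14) with a≤c, −a<b≤a
reduced forms (10, -5, 14) vs (10, -5, 14) ⇒ equivalent

yes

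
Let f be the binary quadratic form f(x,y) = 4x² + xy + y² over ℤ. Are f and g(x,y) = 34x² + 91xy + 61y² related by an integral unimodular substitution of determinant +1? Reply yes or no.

D₁ = -15, D₂ = -15
f: flip: (4,1,1)→(1,-1,4)
f: translate: b→1 (≡-1 mod 2), so (1,-1,4)→(1,1,4)
f: reduced (well bottom): (1,1,4) with a≤c, −a<b≤a
g: translate: b→23 (≡91 mod 68), so (34,91,61)→(34,23,4)
g: flip: (34,23,4)→(4,-23,34)
g: translate: b→1 (≡-23 mod 8), so (4,-23,34)→(4,1,1)
g: flip: (4,1,1)→(1,-1,4)
g: translate: b→1 (≡-1 mod 2), so (1,-1,4)→(1,1,4)
g: reduced (well bottom): (1,1,4) with a≤c, −a<b≤a
reduced forms (1, 1, 4) vs (1, 1, 4) ⇒ equivalent

yes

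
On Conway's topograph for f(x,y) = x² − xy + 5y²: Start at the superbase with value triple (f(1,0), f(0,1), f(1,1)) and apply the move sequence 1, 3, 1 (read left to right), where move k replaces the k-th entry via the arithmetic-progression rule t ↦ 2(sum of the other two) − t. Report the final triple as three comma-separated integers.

start (1,5,5) = (f(1,0),f(0,1),f(1,1))
replace slot 1: 2·(5+5) − 1 = 19 → (19,5,5)
replace slot 3: 2·(19+5) − 5 = 43 → (19,5,43)
replace slot 1: 2·(5+43) − 19 = 77 → (77,5,43)

77,5,43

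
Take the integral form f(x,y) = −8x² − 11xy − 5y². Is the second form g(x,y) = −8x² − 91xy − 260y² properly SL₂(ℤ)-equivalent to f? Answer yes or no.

D₁ = -39, D₂ = -39
f is negative-definite; reduce −f:
−f: translate: b→-5 (≡11 mod 16), so (8,11,5)→(8,-5,2)
−f: flip: (8,-5,2)→(2,5,8)
−f: translate: b→1 (≡5 mod 4), so (2,5,8)→(2,1,5)
−f: reduced (well bottom): (2,1,5) with a≤c, −a<b≤a
flip sign back: reduced form of f is (-2,-1,-5)
g is negative-definite; reduce −g:
−g: translate: b→-5 (≡91 mod 16), so (8,91,260)→(8,-5,2)
−g: flip: (8,-5,2)→(2,5,8)
−g: translate: b→1 (≡5 mod 4), so (2,5,8)→(2,1,5)
−g: reduced (well bottom): (2,1,5) with a≤c, −a<b≤a
flip sign back: reduced form of g is (-2,-1,-5)
reduced forms (-2, -1, -5) vs (-2, -1, -5) ⇒ equivalent

yes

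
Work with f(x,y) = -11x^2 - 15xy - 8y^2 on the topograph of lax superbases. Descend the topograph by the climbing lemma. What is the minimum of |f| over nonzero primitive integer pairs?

translate: b→-7 (≡15 mod 22), so (11,15,8)→(11,-7,4)
flip: (11,-7,4)→(4,7,11)
translate: b→-1 (≡7 mod 8), so (4,7,11)→(4,-1,8)
reduced (well bottom): (4,-1,8) with a≤c, −a<b≤a
well minimum |f| = |-4| = 4 (negative-definite)

4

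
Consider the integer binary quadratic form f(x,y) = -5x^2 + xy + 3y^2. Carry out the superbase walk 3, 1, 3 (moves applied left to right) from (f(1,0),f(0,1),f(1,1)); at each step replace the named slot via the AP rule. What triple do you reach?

start (-5,3,-1) = (f(1,0),f(0,1),f(1,1))
replace slot 3: 2·((-5)+3) − (-1) = -3 → (-5,3,-3)
replace slot 1: 2·(3+(-3)) − (-5) = 5 → (5,3,-3)
replace slot 3: 2·(5+3) − (-3) = 19 → (5,3,19)

5,3,19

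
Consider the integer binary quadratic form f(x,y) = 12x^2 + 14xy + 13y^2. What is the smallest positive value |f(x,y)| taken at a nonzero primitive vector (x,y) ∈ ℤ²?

translate: b→-10 (≡14 mod 24), so (12,14,13)→(12,-10,11)
flip: (12,-10,11)→(11,10,12)
reduced (well bottom): (11,10,12) with a≤c, −a<b≤a
well minimum = a = 11

11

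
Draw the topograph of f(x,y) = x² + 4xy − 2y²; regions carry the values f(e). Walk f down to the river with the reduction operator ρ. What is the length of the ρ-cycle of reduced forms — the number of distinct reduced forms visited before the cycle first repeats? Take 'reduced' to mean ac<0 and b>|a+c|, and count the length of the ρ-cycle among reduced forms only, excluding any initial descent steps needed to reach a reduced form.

D = 24, ⌊√D⌋ = 4
river: ρ → (-2,4,1)
river: ρ → (1,4,-2)
ρ-cycle length = 2 (tail of 0 descent steps not counted)

2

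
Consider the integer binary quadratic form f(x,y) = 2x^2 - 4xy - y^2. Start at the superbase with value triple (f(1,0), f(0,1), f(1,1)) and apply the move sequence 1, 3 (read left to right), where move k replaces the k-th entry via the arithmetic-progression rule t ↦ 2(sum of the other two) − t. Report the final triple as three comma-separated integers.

start (2,-1,-3) = (f(1,0),f(0,1),f(1,1))
replace slot 1: 2·((-1)+(-3)) − 2 = -10 → (-10,-1,-3)
replace slot 3: 2·((-10)+(-1)) − (-3) = -19 → (-10,-1,-19)

-10,-1,-19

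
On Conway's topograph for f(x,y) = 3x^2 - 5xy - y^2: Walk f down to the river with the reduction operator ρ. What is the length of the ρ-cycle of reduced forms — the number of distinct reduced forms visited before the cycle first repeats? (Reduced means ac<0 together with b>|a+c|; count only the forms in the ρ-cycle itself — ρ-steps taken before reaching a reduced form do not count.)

D = 37, ⌊√D⌋ = 6
descent: ρ → (-1,5,3)  [lands on river]
river: ρ → (3,1,-3)
river: ρ → (-3,5,1)
river: ρ → (1,5,-3)
river: ρ → (-3,1,3)
river: ρ → (3,5,-1)
ρ-cycle length = 6 (tail of 1 descent step not counted)

6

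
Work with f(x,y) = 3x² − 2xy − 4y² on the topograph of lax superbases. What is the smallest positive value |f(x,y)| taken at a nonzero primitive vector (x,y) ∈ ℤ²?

descent: ρ → (-4,2,3)  [lands on river]
river: ρ → (3,4,-3)
river: ρ → (-3,2,4)
river: ρ → (4,6,-1)
river: ρ → (-1,6,4)
river: ρ → (4,2,-3)
river: ρ → (-3,4,3)
river: ρ → (3,2,-4)
river: ρ → (-4,6,1)
river: ρ → (1,6,-4)
closes: descent 1, river 10
min |a| on river = 1

1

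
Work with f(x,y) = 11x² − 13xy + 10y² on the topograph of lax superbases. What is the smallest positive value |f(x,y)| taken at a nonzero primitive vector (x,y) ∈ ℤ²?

translate: b→9 (≡-13 mod 22), so (11,-13,10)→(11,9,8)
flip: (11,9,8)→(8,-9,11)
translate: b→7 (≡-9 mod 16), so (8,-9,11)→(8,7,10)
reduced (well bottom): (8,7,10) with a≤c, −a<b≤a
well minimum = a = 8

8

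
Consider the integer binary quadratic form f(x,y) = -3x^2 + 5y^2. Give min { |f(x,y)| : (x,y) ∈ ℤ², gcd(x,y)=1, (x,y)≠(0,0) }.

descent: ρ → (5,0,-3)
descent: ρ → (-3,6,2)  [lands on river]
river: ρ → (2,6,-3)
closes: descent 2, river 2
min |a| on river = 2

2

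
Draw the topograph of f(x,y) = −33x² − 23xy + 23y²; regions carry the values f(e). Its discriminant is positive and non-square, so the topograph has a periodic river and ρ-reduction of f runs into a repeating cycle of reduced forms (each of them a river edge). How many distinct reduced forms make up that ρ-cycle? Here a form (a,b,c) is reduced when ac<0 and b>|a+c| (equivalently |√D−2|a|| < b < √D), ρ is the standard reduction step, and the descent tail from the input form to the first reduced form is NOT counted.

D = 3565, ⌊√D⌋ = 59
descent: ρ → (23,23,-33)  [lands on river]
river: ρ → (-33,43,13)
river: ρ → (13,35,-45)
river: ρ → (-45,55,3)
river: ρ → (3,59,-7)
river: ρ → (-7,53,27)
river: ρ → (27,55,-5)
river: ρ → (-5,55,27)
river: ρ → (27,53,-7)
river: ρ → (-7,59,3)
river: ρ → (3,55,-45)
river: ρ → (-45,35,13)
river: ρ → (13,43,-33)
river: ρ → (-33,23,23)
ρ-cycle length = 14 (tail of 1 descent step not counted)

14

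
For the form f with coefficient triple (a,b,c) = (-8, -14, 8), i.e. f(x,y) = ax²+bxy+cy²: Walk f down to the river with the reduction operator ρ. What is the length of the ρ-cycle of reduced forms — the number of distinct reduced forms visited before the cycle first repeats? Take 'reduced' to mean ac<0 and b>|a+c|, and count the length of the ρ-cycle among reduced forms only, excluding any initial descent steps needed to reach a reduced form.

D = 452, ⌊√D⌋ = 21
descent: ρ → (8,14,-8)  [lands on river]
river: ρ → (-8,18,4)
river: ρ → (4,14,-16)
river: ρ → (-16,18,2)
river: ρ → (2,18,-16)
river: ρ → (-16,14,4)
river: ρ → (4,18,-8)
river: ρ → (-8,14,8)
river: ρ → (8,18,-4)
river: ρ → (-4,14,16)
river: ρ → (16,18,-2)
river: ρ → (-2,18,16)
river: ρ → (16,14,-4)
river: ρ → (-4,18,8)
ρ-cycle length = 14 (tail of 1 descent step not counted)

14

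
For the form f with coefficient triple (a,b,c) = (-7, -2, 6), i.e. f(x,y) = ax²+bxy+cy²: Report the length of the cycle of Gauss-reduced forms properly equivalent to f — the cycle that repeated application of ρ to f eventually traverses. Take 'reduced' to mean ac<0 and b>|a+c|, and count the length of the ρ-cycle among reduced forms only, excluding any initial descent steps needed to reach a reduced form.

D = 172, ⌊√D⌋ = 13
descent: ρ → (6,2,-7)  [lands on river]
river: ρ → (-7,12,1)
river: ρ → (1,12,-7)
river: ρ → (-7,2,6)
river: ρ → (6,10,-3)
river: ρ → (-3,8,9)
river: ρ → (9,10,-2)
river: ρ → (-2,10,9)
river: ρ → (9,8,-3)
river: ρ → (-3,10,6)
ρ-cycle length = 10 (tail of 1 descent step not counted)

10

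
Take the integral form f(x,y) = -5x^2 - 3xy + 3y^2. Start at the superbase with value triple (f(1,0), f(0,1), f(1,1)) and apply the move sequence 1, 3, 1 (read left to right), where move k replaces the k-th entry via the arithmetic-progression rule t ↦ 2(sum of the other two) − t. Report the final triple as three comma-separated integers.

start (-5,3,-5) = (f(1,0),f(0,1),f(1,1))
replace slot 1: 2·(3+(-5)) − (-5) = 1 → (1,3,-5)
replace slot 3: 2·(1+3) − (-5) = 13 → (1,3,13)
replace slot 1: 2·(3+13) − 1 = 31 → (31,3,13)

31,3,13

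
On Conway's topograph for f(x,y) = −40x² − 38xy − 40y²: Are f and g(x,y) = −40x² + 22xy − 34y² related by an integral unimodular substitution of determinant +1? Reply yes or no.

D₁ = -4956, D₂ = -4956
f is negative-definite; reduce −f:
−f: reduced (well bottom): (40,38,40) with a≤c, −a<b≤a
flip sign back: reduced form of f is (-40,-38,-40)
g is negative-definite; reduce −g:
−g: flip: (40,-22,34)→(34,22,40)
−g: reduced (well bottom): (34,22,40) with a≤c, −a<b≤a
flip sign back: reduced form of g is (-34,-22,-40)
reduced forms (-40, -38, -40) vs (-34, -22, -40) ⇒ inequivalent

no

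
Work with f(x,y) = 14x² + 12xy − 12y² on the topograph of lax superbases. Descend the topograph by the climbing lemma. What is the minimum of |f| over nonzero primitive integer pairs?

river: ρ → (-12,12,14)
river: ρ → (14,16,-10)
river: ρ → (-10,24,6)
river: ρ → (6,24,-10)
river: ρ → (-10,16,14)
river: ρ → (14,12,-12)
closes: descent 0, river 6
min |a| on river = 6

6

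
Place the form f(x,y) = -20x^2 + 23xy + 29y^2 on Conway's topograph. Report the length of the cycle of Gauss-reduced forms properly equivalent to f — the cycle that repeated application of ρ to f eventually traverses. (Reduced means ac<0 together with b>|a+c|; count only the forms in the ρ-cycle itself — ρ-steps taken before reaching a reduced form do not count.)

D = 2849, ⌊√D⌋ = 53
river: ρ → (29,35,-14)
river: ρ → (-14,49,8)
river: ρ → (8,47,-20)
river: ρ → (-20,33,22)
river: ρ → (22,11,-31)
river: ρ → (-31,51,2)
river: ρ → (2,53,-5)
river: ρ → (-5,47,32)
river: ρ → (32,17,-20)
river: ρ → (-20,23,29)
ρ-cycle length = 10 (tail of 0 descent steps not counted)

10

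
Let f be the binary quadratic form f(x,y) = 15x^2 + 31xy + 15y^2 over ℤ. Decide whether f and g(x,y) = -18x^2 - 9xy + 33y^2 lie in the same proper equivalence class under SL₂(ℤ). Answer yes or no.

D₁ = 61, D₂ = 2457
discriminants differ ⇒ not SL₂(ℤ)-equivalent

no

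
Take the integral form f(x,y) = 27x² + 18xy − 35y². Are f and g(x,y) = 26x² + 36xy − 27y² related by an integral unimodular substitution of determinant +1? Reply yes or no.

D₁ = 4104, D₂ = 4104
river cycle of f (length 8): (-35, 52, 10), (10, 48, -45), (-45, 42, 13), (13, 62, -5), (-5, 58, 37), (37, 16, -26), (-26, 36, 27), (27, 18, -35)
river cycle of g (length 8): (-27, 18, 35), (35, 52, -10), (-10, 48, 45), (45, 42, -13), (-13, 62, 5), (5, 58, -37), (-37, 16, 26), (26, 36, -27)
cycles differ ⇒ inequivalent

no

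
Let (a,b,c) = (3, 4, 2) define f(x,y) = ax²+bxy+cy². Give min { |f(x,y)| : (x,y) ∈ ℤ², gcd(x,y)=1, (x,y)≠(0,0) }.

translate: b→-2 (≡4 mod 6), so (3,4,2)→(3,-2,1)
flip: (3,-2,1)→(1,2,3)
translate: b→0 (≡2 mod 2), so (1,2,3)→(1,0,2)
reduced (well bottom): (1,0,2) with a≤c, −a<b≤a
well minimum = a = 1

1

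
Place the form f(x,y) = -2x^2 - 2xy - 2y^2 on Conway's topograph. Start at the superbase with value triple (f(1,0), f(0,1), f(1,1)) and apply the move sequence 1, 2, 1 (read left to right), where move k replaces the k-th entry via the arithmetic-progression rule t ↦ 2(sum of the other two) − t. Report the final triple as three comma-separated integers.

start (-2,-2,-6) = (f(1,0),f(0,1),f(1,1))
replace slot 1: 2·((-2)+(-6)) − (-2) = -14 → (-14,-2,-6)
replace slot 2: 2·((-14)+(-6)) − (-2) = -38 → (-14,-38,-6)
replace slot 1: 2·((-38)+(-6)) − (-14) = -74 → (-74,-38,-6)

-74,-38,-6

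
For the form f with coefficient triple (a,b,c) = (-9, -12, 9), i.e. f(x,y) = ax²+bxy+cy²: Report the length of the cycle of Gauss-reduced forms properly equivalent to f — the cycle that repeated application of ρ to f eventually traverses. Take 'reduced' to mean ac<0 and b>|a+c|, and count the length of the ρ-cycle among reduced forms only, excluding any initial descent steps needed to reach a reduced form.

D = 468, ⌊√D⌋ = 21
descent: ρ → (9,12,-9)  [lands on river]
river: ρ → (-9,6,12)
river: ρ → (12,18,-3)
river: ρ → (-3,18,12)
river: ρ → (12,6,-9)
river: ρ → (-9,12,9)
river: ρ → (9,6,-12)
river: ρ → (-12,18,3)
river: ρ → (3,18,-12)
river: ρ → (-12,6,9)
ρ-cycle length = 10 (tail of 1 descent step not counted)

10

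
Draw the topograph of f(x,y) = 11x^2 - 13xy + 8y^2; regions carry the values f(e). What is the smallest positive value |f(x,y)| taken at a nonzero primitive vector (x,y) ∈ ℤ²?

translate: b→9 (≡-13 mod 22), so (11,-13,8)→(11,9,6)
flip: (11,9,6)→(6,-9,11)
translate: b→3 (≡-9 mod 12), so (6,-9,11)→(6,3,8)
reduced (well bottom): (6,3,8) with a≤c, −a<b≤a
well minimum = a = 6

6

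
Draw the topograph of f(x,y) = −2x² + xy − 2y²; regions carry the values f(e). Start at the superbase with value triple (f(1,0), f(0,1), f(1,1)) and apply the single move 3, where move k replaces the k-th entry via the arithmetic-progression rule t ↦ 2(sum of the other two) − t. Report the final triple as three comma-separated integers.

start (-2,-2,-3) = (f(1,0),f(0,1),f(1,1))
replace slot 3: 2·((-2)+(-2)) − (-3) = -5 → (-2,-2,-5)

-2,-2,-5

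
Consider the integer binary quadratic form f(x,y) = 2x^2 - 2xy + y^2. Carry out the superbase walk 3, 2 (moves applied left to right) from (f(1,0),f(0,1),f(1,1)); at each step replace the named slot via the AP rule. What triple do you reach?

start (2,1,1) = (f(1,0),f(0,1),f(1,1))
replace slot 3: 2·(2+1) − 1 = 5 → (2,1,5)
replace slot 2: 2·(2+5) − 1 = 13 → (2,13,5)

2,13,5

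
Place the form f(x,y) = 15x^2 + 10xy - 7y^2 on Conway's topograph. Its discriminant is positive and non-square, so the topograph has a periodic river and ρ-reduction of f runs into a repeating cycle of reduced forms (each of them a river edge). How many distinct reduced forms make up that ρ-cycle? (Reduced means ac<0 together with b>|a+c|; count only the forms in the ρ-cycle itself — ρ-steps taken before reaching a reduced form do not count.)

D = 520, ⌊√D⌋ = 22
river: ρ → (-7,18,7)
river: ρ → (7,10,-15)
river: ρ → (-15,20,2)
river: ρ → (2,20,-15)
river: ρ → (-15,10,7)
river: ρ → (7,18,-7)
river: ρ → (-7,10,15)
river: ρ → (15,20,-2)
river: ρ → (-2,20,15)
river: ρ → (15,10,-7)
ρ-cycle length = 10 (tail of 0 descent steps not counted)

10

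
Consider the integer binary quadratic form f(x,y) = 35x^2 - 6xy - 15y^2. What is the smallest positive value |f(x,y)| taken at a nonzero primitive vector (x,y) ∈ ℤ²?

descent: ρ → (-15,36,14)  [lands on river]
river: ρ → (14,20,-31)
river: ρ → (-31,42,3)
river: ρ → (3,42,-31)
river: ρ → (-31,20,14)
river: ρ → (14,36,-15)
river: ρ → (-15,24,26)
river: ρ → (26,28,-13)
river: ρ → (-13,24,30)
river: ρ → (30,36,-7)
river: ρ → (-7,34,35)
river: ρ → (35,36,-6)
river: ρ → (-6,36,35)
river: ρ → (35,34,-7)
river: ρ → (-7,36,30)
river: ρ → (30,24,-13)
river: ρ → (-13,28,26)
river: ρ → (26,24,-15)
closes: descent 1, river 18
min |a| on river = 3

3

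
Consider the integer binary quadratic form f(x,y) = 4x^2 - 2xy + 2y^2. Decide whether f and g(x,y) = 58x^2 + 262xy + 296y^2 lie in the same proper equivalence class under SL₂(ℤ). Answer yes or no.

D₁ = -28, D₂ = -28
f: flip: (4,-2,2)→(2,2,4)
f: reduced (well bottom): (2,2,4) with a≤c, −a<b≤a
g: translate: b→30 (≡262 mod 116), so (58,262,296)→(58,30,4)
g: flip: (58,30,4)→(4,-30,58)
g: translate: b→2 (≡-30 mod 8), so (4,-30,58)→(4,2,2)
g: flip: (4,2,2)→(2,-2,4)
g: translate: b→2 (≡-2 mod 4), so (2,-2,4)→(2,2,4)
g: reduced (well bottom): (2,2,4) with a≤c, −a<b≤a
reduced forms (2, 2, 4) vs (2, 2, 4) ⇒ equivalent

yes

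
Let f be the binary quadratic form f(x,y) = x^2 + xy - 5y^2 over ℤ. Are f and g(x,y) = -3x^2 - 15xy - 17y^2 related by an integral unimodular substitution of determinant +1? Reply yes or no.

D₁ = 21, D₂ = 21
river cycle of f (length 2): (1, 3, -3), (-3, 3, 1)
river cycle of g (length 2): (-3, 3, 1), (1, 3, -3)
cycles coincide ⇒ equivalent

yes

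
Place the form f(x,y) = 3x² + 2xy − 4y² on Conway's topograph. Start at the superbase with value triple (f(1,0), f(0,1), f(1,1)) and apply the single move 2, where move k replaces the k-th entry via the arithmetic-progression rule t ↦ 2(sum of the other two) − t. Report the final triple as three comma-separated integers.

start (3,-4,1) = (f(1,0),f(0,1),f(1,1))
replace slot 2: 2·(3+1) − (-4) = 12 → (3,12,1)

3,12,1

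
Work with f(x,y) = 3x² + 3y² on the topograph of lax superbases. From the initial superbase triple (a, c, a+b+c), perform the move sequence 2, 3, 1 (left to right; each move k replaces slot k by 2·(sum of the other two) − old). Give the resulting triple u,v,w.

start (3,3,6) = (f(1,0),f(0,1),f(1,1))
replace slot 2: 2·(3+6) − 3 = 15 → (3,15,6)
replace slot 3: 2·(3+15) − 6 = 30 → (3,15,30)
replace slot 1: 2·(15+30) − 3 = 87 → (87,15,30)

87,15,30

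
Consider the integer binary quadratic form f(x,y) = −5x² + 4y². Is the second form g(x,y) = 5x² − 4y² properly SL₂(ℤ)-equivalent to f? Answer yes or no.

D₁ = 80, D₂ = 80
river cycle of f (length 2): (4, 8, -1), (-1, 8, 4)
river cycle of g (length 2): (-4, 8, 1), (1, 8, -4)
cycles differ ⇒ inequivalent

no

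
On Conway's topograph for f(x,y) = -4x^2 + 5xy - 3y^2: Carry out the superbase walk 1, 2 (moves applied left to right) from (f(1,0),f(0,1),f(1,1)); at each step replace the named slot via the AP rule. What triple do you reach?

start (-4,-3,-2) = (f(1,0),f(0,1),f(1,1))
replace slot 1: 2·((-3)+(-2)) − (-4) = -6 → (-6,-3,-2)
replace slot 2: 2·((-6)+(-2)) − (-3) = -13 → (-6,-13,-2)

-6,-13,-2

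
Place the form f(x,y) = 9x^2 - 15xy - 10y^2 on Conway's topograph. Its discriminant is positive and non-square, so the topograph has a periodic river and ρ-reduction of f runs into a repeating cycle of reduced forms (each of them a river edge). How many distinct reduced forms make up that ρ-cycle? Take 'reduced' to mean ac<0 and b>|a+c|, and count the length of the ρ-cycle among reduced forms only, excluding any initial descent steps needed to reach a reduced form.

D = 585, ⌊√D⌋ = 24
descent: ρ → (-10,15,9)  [lands on river]
river: ρ → (9,21,-4)
river: ρ → (-4,19,14)
river: ρ → (14,9,-9)
river: ρ → (-9,9,14)
river: ρ → (14,19,-4)
river: ρ → (-4,21,9)
river: ρ → (9,15,-10)
river: ρ → (-10,5,14)
river: ρ → (14,23,-1)
river: ρ → (-1,23,14)
river: ρ → (14,5,-10)
ρ-cycle length = 12 (tail of 1 descent step not counted)

12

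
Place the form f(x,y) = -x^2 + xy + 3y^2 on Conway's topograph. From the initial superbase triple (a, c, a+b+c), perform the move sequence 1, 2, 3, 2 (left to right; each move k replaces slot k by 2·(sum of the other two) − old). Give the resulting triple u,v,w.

start (-1,3,3) = (f(1,0),f(0,1),f(1,1))
replace slot 1: 2·(3+3) − (-1) = 13 → (13,3,3)
replace slot 2: 2·(13+3) − 3 = 29 → (13,29,3)
replace slot 3: 2·(13+29) − 3 = 81 → (13,29,81)
replace slot 2: 2·(13+81) − 29 = 159 → (13,159,81)

13,159,81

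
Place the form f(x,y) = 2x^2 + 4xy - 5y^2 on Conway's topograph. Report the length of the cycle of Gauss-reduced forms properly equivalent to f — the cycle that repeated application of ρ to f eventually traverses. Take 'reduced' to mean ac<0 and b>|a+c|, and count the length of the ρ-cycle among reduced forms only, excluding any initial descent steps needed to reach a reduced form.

D = 56, ⌊√D⌋ = 7
river: ρ → (-5,6,1)
river: ρ → (1,6,-5)
river: ρ → (-5,4,2)
river: ρ → (2,4,-5)
ρ-cycle length = 4 (tail of 0 descent steps not counted)

4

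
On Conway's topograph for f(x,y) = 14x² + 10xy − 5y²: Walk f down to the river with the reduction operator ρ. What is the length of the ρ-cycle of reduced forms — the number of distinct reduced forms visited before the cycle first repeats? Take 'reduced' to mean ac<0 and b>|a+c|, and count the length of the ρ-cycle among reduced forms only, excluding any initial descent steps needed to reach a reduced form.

D = 380, ⌊√D⌋ = 19
river: ρ → (-5,10,14)
river: ρ → (14,18,-1)
river: ρ → (-1,18,14)
river: ρ → (14,10,-5)
ρ-cycle length = 4 (tail of 0 descent steps not counted)

4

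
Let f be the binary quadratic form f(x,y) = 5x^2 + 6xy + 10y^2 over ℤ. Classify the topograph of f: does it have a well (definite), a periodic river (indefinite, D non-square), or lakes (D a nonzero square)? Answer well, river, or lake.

D = b²−4ac = 6² − 4·5·10 = -164
D < 0 ⇒ definite ⇒ every region one sign ⇒ single well

well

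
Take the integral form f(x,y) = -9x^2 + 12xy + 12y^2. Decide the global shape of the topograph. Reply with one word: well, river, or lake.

D = b²−4ac = 12² − 4·(-9)·12 = 576
D = 24² is a perfect square ⇒ form factors over ℤ ⇒ lakes

lake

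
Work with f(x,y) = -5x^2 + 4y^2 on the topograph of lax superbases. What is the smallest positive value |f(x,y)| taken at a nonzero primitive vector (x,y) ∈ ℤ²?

descent: ρ → (4,8,-1)  [lands on river]
river: ρ → (-1,8,4)
closes: descent 1, river 2
min |a| on river = 1

1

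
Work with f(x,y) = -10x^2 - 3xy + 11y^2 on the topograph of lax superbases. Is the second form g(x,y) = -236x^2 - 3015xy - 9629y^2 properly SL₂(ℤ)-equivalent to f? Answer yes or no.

D₁ = 449, D₂ = 449
river cycle of f (length 38): (11, 3, -10), (-10, 17, 4), (4, 15, -14), (-14, 13, 5), (5, 17, -8), (-8, 15, 7), (7, 13, -10), (-10, 7, 10), (10, 13, -7), (-7, 15, 8), … (28 more)
river cycle of g (length 38): (-2, 19, 11), (11, 3, -10), (-10, 17, 4), (4, 15, -14), (-14, 13, 5), (5, 17, -8), (-8, 15, 7), (7, 13, -10), (-10, 7, 10), (10, 13, -7), … (28 more)
cycles coincide ⇒ equivalent

yes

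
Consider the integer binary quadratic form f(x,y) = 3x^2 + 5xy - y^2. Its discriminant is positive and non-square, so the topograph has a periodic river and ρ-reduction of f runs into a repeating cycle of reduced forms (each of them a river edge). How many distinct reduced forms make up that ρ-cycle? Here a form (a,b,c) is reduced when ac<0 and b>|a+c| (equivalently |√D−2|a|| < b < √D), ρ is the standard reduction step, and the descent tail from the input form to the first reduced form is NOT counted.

D = 37, ⌊√D⌋ = 6
river: ρ → (-1,5,3)
river: ρ → (3,1,-3)
river: ρ → (-3,5,1)
river: ρ → (1,5,-3)
river: ρ → (-3,1,3)
river: ρ → (3,5,-1)
ρ-cycle length = 6 (tail of 0 descent steps not counted)

6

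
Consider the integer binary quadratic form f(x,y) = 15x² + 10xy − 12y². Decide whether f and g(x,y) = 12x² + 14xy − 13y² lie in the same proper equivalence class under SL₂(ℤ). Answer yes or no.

D₁ = 820, D₂ = 820
river cycle of f (length 12): (-12, 14, 13), (13, 12, -13), (-13, 14, 12), (12, 10, -15), (-15, 20, 7), (7, 22, -12), (-12, 26, 3), (3, 28, -3), (-3, 26, 12), (12, 22, -7), … (2 more)
river cycle of g (length 12): (-13, 12, 13), (13, 14, -12), (-12, 10, 15), (15, 20, -7), (-7, 22, 12), (12, 26, -3), (-3, 28, 3), (3, 26, -12), (-12, 22, 7), (7, 20, -15), … (2 more)
cycles differ ⇒ inequivalent

no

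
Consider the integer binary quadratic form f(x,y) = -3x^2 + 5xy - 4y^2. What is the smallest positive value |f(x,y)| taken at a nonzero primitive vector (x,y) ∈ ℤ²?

translate: b→1 (≡-5 mod 6), so (3,-5,4)→(3,1,2)
flip: (3,1,2)→(2,-1,3)
reduced (well bottom): (2,-1,3) with a≤c, −a<b≤a
well minimum |f| = |-2| = 2 (negative-definite)

2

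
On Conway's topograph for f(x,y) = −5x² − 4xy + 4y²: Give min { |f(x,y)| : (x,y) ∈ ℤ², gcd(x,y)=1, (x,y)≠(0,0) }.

descent: ρ → (4,4,-5)  [lands on river]
river: ρ → (-5,6,3)
river: ρ → (3,6,-5)
river: ρ → (-5,4,4)
closes: descent 1, river 4
min |a| on river = 3

3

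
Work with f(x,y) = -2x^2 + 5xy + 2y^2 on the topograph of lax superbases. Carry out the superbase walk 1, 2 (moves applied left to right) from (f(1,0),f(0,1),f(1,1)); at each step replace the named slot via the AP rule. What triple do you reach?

start (-2,2,5) = (f(1,0),f(0,1),f(1,1))
replace slot 1: 2·(2+5) − (-2) = 16 → (16,2,5)
replace slot 2: 2·(16+5) − 2 = 40 → (16,40,5)

16,40,5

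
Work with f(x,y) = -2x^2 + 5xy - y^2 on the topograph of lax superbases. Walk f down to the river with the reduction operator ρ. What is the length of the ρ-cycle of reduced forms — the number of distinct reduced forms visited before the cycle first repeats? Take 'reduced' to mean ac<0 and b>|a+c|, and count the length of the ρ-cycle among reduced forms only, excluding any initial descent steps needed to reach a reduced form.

D = 17, ⌊√D⌋ = 4
descent: ρ → (-1,3,2)  [lands on river]
river: ρ → (2,1,-2)
river: ρ → (-2,3,1)
river: ρ → (1,3,-2)
river: ρ → (-2,1,2)
river: ρ → (2,3,-1)
ρ-cycle length = 6 (tail of 1 descent step not counted)

6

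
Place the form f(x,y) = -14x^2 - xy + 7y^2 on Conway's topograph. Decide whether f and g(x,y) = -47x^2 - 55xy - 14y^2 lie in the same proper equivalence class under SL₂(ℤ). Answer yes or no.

D₁ = 393, D₂ = 393
river cycle of f (length 16): (7, 15, -6), (-6, 9, 13), (13, 17, -2), (-2, 19, 4), (4, 13, -14), (-14, 15, 3), (3, 15, -14), (-14, 13, 4), (4, 19, -2), (-2, 17, 13), … (6 more)
river cycle of g (length 16): (7, 15, -6), (-6, 9, 13), (13, 17, -2), (-2, 19, 4), (4, 13, -14), (-14, 15, 3), (3, 15, -14), (-14, 13, 4), (4, 19, -2), (-2, 17, 13), … (6 more)
cycles coincide ⇒ equivalent

yes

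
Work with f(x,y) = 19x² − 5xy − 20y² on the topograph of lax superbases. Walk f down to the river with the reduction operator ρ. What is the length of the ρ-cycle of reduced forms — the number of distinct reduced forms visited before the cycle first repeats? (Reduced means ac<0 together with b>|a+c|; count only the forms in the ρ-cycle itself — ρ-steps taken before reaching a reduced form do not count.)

D = 1545, ⌊√D⌋ = 39
descent: ρ → (-20,5,19)  [lands on river]
river: ρ → (19,33,-6)
river: ρ → (-6,39,1)
river: ρ → (1,39,-6)
river: ρ → (-6,33,19)
river: ρ → (19,5,-20)
river: ρ → (-20,35,4)
river: ρ → (4,37,-11)
river: ρ → (-11,29,16)
river: ρ → (16,35,-5)
river: ρ → (-5,35,16)
river: ρ → (16,29,-11)
river: ρ → (-11,37,4)
river: ρ → (4,35,-20)
ρ-cycle length = 14 (tail of 1 descent step not counted)

14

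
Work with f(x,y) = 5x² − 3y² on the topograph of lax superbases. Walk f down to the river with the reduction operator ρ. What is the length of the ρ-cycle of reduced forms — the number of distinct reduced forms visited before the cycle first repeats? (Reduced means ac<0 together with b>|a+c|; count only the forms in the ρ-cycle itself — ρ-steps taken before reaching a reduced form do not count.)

D = 60, ⌊√D⌋ = 7
descent: ρ → (-3,6,2)  [lands on river]
river: ρ → (2,6,-3)
ρ-cycle length = 2 (tail of 1 descent step not counted)

2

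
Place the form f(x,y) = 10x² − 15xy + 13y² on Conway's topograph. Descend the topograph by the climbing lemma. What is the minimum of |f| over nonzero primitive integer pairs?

translate: b→5 (≡-15 mod 20), so (10,-15,13)→(10,5,8)
flip: (10,5,8)→(8,-5,10)
reduced (well bottom): (8,-5,10) with a≤c, −a<b≤a
well minimum = a = 8

8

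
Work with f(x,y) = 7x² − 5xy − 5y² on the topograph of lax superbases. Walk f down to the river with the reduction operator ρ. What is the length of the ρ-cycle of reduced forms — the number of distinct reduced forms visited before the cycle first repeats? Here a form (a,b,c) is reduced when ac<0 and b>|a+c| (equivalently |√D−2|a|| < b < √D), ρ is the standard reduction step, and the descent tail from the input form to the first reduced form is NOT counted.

D = 165, ⌊√D⌋ = 12
descent: ρ → (-5,5,7)  [lands on river]
river: ρ → (7,9,-3)
river: ρ → (-3,9,7)
river: ρ → (7,5,-5)
ρ-cycle length = 4 (tail of 1 descent step not counted)

4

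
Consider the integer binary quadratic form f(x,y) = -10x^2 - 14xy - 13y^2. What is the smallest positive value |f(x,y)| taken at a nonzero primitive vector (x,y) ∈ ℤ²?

translate: b→-6 (≡14 mod 20), so (10,14,13)→(10,-6,9)
flip: (10,-6,9)→(9,6,10)
reduced (well bottom): (9,6,10) with a≤c, −a<b≤a
well minimum |f| = |-9| = 9 (negative-definite)

9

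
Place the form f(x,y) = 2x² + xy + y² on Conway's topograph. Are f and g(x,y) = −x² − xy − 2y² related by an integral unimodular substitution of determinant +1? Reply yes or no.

D₁ = -7, D₂ = -7
f: flip: (2,1,1)→(1,-1,2)
f: translate: b→1 (≡-1 mod 2), so (1,-1,2)→(1,1,2)
f: reduced (well bottom): (1,1,2) with a≤c, −a<b≤a
g is negative-definite; reduce −g:
−g: reduced (well bottom): (1,1,2) with a≤c, −a<b≤a
flip sign back: reduced form of g is (-1,-1,-2)
reduced forms (1, 1, 2) vs (-1, -1, -2) ⇒ inequivalent

no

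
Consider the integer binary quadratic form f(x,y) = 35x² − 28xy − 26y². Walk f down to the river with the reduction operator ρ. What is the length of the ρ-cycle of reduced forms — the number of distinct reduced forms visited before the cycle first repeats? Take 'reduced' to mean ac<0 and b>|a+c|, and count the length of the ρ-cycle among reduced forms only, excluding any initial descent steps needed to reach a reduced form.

D = 4424, ⌊√D⌋ = 66
descent: ρ → (-26,28,35)  [lands on river]
river: ρ → (35,42,-19)
river: ρ → (-19,34,43)
river: ρ → (43,52,-10)
river: ρ → (-10,48,53)
river: ρ → (53,58,-5)
river: ρ → (-5,62,29)
river: ρ → (29,54,-13)
river: ρ → (-13,50,37)
river: ρ → (37,24,-26)
ρ-cycle length = 10 (tail of 1 descent step not counted)

10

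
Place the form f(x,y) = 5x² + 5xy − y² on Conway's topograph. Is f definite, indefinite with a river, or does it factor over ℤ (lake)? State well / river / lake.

D = b²−4ac = 5² − 4·5·(-1) = 45
D > 0 non-square ⇒ indefinite ⇒ periodic river

river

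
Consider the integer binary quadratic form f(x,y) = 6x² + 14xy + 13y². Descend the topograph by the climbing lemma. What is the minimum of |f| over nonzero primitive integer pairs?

translate: b→2 (≡14 mod 12), so (6,14,13)→(6,2,5)
flip: (6,2,5)→(5,-2,6)
reduced (well bottom): (5,-2,6) with a≤c, −a<b≤a
well minimum = a = 5

5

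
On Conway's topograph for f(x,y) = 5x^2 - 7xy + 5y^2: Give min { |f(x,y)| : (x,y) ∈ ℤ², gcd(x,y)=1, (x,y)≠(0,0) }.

translate: b→3 (≡-7 mod 10), so (5,-7,5)→(5,3,3)
flip: (5,3,3)→(3,-3,5)
translate: b→3 (≡-3 mod 6), so (3,-3,5)→(3,3,5)
reduced (well bottom): (3,3,5) with a≤c, −a<b≤a
well minimum = a = 3

3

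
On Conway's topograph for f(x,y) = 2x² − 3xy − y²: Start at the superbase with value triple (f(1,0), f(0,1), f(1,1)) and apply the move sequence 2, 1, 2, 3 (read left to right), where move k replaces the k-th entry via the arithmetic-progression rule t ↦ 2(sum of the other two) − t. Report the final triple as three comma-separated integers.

start (2,-1,-2) = (f(1,0),f(0,1),f(1,1))
replace slot 2: 2·(2+(-2)) − (-1) = 1 → (2,1,-2)
replace slot 1: 2·(1+(-2)) − 2 = -4 → (-4,1,-2)
replace slot 2: 2·((-4)+(-2)) − 1 = -13 → (-4,-13,-2)
replace slot 3: 2·((-4)+(-13)) − (-2) = -32 → (-4,-13,-32)

-4,-13,-32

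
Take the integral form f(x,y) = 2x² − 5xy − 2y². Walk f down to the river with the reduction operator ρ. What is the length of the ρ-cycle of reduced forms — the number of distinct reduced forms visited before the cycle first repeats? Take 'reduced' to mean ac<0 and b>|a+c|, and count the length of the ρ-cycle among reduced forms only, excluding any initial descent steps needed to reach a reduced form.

D = 41, ⌊√D⌋ = 6
descent: ρ → (-2,5,2)  [lands on river]
river: ρ → (2,3,-4)
river: ρ → (-4,5,1)
river: ρ → (1,5,-4)
river: ρ → (-4,3,2)
river: ρ → (2,5,-2)
river: ρ → (-2,3,4)
river: ρ → (4,5,-1)
river: ρ → (-1,5,4)
river: ρ → (4,3,-2)
ρ-cycle length = 10 (tail of 1 descent step not counted)

10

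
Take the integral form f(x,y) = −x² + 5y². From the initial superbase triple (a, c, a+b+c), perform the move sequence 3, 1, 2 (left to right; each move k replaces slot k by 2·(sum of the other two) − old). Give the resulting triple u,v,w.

start (-1,5,4) = (f(1,0),f(0,1),f(1,1))
replace slot 3: 2·((-1)+5) − 4 = 4 → (-1,5,4)
replace slot 1: 2·(5+4) − (-1) = 19 → (19,5,4)
replace slot 2: 2·(19+4) − 5 = 41 → (19,41,4)

19,41,4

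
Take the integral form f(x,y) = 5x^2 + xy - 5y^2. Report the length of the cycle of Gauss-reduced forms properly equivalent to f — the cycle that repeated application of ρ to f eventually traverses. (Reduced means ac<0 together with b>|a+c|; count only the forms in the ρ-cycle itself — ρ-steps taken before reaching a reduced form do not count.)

D = 101, ⌊√D⌋ = 10
river: ρ → (-5,9,1)
river: ρ → (1,9,-5)
river: ρ → (-5,1,5)
river: ρ → (5,9,-1)
river: ρ → (-1,9,5)
river: ρ → (5,1,-5)
ρ-cycle length = 6 (tail of 0 descent steps not counted)

6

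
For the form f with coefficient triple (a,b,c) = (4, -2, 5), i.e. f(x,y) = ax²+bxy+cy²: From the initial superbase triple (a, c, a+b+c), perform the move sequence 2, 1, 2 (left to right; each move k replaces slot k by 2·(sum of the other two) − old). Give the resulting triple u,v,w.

start (4,5,7) = (f(1,0),f(0,1),f(1,1))
replace slot 2: 2·(4+7) − 5 = 17 → (4,17,7)
replace slot 1: 2·(17+7) − 4 = 44 → (44,17,7)
replace slot 2: 2·(44+7) − 17 = 85 → (44,85,7)

44,85,7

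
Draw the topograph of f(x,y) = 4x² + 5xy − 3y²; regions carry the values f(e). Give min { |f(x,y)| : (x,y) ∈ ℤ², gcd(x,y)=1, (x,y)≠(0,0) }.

river: ρ → (-3,7,2)
river: ρ → (2,5,-6)
river: ρ → (-6,7,1)
river: ρ → (1,7,-6)
river: ρ → (-6,5,2)
river: ρ → (2,7,-3)
river: ρ → (-3,5,4)
river: ρ → (4,3,-4)
river: ρ → (-4,5,3)
river: ρ → (3,7,-2)
river: ρ → (-2,5,6)
river: ρ → (6,7,-1)
river: ρ → (-1,7,6)
river: ρ → (6,5,-2)
river: ρ → (-2,7,3)
river: ρ → (3,5,-4)
river: ρ → (-4,3,4)
river: ρ → (4,5,-3)
closes: descent 0, river 18
min |a| on river = 1

1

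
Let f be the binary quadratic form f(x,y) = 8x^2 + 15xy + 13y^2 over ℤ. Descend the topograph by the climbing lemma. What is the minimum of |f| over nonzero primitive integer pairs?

translate: b→-1 (≡15 mod 16), so (8,15,13)→(8,-1,6)
flip: (8,-1,6)→(6,1,8)
reduced (well bottom): (6,1,8) with a≤c, −a<b≤a
well minimum = a = 6

6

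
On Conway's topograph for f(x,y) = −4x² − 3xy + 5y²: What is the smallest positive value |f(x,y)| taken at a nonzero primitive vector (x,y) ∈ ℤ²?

descent: ρ → (5,3,-4)  [lands on river]
river: ρ → (-4,5,4)
river: ρ → (4,3,-5)
river: ρ → (-5,7,2)
river: ρ → (2,9,-1)
river: ρ → (-1,9,2)
river: ρ → (2,7,-5)
river: ρ → (-5,3,4)
river: ρ → (4,5,-4)
river: ρ → (-4,3,5)
river: ρ → (5,7,-2)
river: ρ → (-2,9,1)
river: ρ → (1,9,-2)
river: ρ → (-2,7,5)
closes: descent 1, river 14
min |a| on river = 1

1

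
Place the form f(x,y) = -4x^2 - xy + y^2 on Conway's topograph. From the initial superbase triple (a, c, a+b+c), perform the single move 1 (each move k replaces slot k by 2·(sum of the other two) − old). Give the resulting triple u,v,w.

start (-4,1,-4) = (f(1,0),f(0,1),f(1,1))
replace slot 1: 2·(1+(-4)) − (-4) = -2 → (-2,1,-4)

-2,1,-4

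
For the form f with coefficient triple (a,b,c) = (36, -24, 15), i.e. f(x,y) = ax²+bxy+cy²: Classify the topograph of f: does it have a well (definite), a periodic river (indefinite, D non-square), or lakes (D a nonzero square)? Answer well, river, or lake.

D = b²−4ac = (-24)² − 4·36·15 = -1584
D < 0 ⇒ definite ⇒ every region one sign ⇒ single well

well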